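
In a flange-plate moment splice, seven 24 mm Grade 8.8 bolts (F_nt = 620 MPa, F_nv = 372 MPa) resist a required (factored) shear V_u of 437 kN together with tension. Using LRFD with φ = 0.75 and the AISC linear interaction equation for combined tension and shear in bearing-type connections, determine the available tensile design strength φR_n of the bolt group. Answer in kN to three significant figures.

A_b = π·24²/4 = 452.4 mm²; f_rv = 437 × 1000 / (7 × 452.4) = 138 MPa.
F'_nt = 1.3 F_nt − (F_nt / φF_nv) f_rv = 1.3·620 − (620/(0.75·372))·138 = 499.3 MPa, capped at F_nt → F'_nt = 499.3 MPa.
R_n = F'_nt · A_b · n = 499.3 × 452.4 × 7 / 1000 = 1581 kN.
Design strength φR_n = 0.75 × 1581 = 1190 kN.

1190 kN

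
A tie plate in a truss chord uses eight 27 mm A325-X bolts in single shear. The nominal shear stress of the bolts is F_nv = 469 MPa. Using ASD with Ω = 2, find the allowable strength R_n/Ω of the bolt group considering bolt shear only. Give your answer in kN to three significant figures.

A_b = π × 27² / 4 = 572.6 mm².
R_n = F_nv · A_b · n · n_s = 469 × 572.6 × 8 × 1 / 1000 = 2148 kN.
Allowable strength R_n/Ω = 2148 / 2 = 1070 kN.

1070 kN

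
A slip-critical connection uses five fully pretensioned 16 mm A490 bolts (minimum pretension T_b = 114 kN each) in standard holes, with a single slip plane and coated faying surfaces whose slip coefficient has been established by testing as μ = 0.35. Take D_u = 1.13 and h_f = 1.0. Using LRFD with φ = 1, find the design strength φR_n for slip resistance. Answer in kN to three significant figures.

R_n = μ · D_u · h_f · T_b · n_s · n_b = 0.35 × 1.13 × 1.0 × 114 × 1 × 5 = 225.4 kN.
Design strength φR_n = 1 × 225.4 = 225 kN.

225 kN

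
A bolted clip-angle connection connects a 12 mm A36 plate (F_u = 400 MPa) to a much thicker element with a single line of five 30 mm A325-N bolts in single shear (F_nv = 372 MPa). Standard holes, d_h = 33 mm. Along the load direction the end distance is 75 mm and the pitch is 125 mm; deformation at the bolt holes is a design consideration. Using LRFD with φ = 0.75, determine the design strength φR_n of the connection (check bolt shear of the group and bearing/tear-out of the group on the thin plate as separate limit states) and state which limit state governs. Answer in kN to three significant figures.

986 kN (bolt shear governs)

Bolt shear: A_b = π·30²/4 = 706.9 mm²; R_n = 372 × 706.9 × 5 × 1 / 1000 = 1315 kN → 0.75 × 1315 = 986 kN.
Bearing (1.2 l_c t F_u ≤ 2.4 d t F_u): upper limit = 2.4·30·12·400 / 1000 = 345.6 kN.
  Edge l_c = 75 − 33/2 = 58.5 → r_n = 337 kN; interior l_c = 125 − 33 = 92 → r_n = 345.6 kN.
  R_n,bearing = 1·337 + 4·345.6 = 1719 kN → 0.75 × 1719 = 1290 kN.
Bolt shear governs: 986 kN.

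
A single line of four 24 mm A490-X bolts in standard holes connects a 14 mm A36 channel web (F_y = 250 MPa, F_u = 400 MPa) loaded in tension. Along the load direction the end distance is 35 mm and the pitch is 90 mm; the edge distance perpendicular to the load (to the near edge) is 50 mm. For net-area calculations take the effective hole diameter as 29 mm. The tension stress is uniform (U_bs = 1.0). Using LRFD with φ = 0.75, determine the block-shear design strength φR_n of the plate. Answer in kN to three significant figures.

629 kN

Shear plane L_v = 35 + 3·90 = 305 mm; A_gv = 305 × 14 = 4270 mm².
A_nv = (305 − 3.5·29) × 14 = 2849 mm².
A_nt = (50 − 0.5·29) × 14 = 497 mm².
0.6 F_u A_nv = 683.8 kN; 0.6 F_y A_gv = 640.5 kN → shear yielding governs the shear term.
R_n = 640.5 + 1.0 × 400 × 497 / 1000 = 839.3 kN.
Design strength φR_n = 0.75 × 839.3 = 629 kN.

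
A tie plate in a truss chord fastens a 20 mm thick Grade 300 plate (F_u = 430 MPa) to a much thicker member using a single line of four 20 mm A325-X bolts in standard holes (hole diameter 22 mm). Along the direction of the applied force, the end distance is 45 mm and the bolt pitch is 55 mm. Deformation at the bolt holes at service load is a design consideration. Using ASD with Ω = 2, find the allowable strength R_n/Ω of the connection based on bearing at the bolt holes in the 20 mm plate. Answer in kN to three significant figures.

686 kN

Per bolt r_n = 1.2 l_c t F_u ≤ 2.4 d t F_u; upper limit = 2.4 × 20 × 20 × 430 / 1000 = 412.8 kN.
Edge bolt: l_c = 45 − 22/2 = 34 mm → 1.2 × 34 × 20 × 430 / 1000 = 350.9 → r_n = 350.9 kN.
Interior bolts: l_c = 55 − 22 = 33 mm → 1.2 × 33 × 20 × 430 / 1000 = 340.6 → r_n = 340.6 kN.
R_n = 1 × 350.9 + 3 × 340.6 = 1373 kN.
Allowable strength R_n/Ω = 1373 / 2 = 686 kN.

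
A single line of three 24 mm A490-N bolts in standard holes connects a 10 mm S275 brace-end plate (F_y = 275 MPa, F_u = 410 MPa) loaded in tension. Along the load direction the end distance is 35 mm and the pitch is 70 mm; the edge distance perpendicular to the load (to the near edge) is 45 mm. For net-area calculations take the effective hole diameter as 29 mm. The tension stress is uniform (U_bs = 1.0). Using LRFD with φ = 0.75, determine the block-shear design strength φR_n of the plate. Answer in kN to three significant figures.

283 kN

Shear plane L_v = 35 + 2·70 = 175 mm; A_gv = 175 × 10 = 1750 mm².
A_nv = (175 − 2.5·29) × 10 = 1025 mm².
A_nt = (45 − 0.5·29) × 10 = 305 mm².
0.6 F_u A_nv = 252.2 kN; 0.6 F_y A_gv = 288.8 kN → shear rupture governs the shear term.
R_n = 252.2 + 1.0 × 410 × 305 / 1000 = 377.2 kN.
Design strength φR_n = 0.75 × 377.2 = 283 kN.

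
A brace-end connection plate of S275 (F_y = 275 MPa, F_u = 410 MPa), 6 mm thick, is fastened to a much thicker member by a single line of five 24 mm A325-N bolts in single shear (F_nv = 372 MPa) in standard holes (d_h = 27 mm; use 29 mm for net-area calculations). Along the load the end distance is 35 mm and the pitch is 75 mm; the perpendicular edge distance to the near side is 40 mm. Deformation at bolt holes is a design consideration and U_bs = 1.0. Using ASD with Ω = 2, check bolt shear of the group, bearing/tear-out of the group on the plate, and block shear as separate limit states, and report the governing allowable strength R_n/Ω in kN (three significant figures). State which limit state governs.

182 kN (block shear governs)

Bolt shear: A_b = π·24²/4 = 452.4 mm²; R_n = 372 × 452.4 × 5 × 1 / 1000 = 841.4 kN → 841.4 / 2 = 421 kN.
Bearing: edge l_c = 21.5, r_n = 63.47 kN; interior l_c = 48, r_n = 141.7 kN; R_n = 63.47 + 4·141.7 = 630.3 kN → 315 kN.
Block shear: A_gv = 2010, A_nv = 1227, A_nt = 153 mm²; R_n = min(0.6F_uA_nv, 0.6F_yA_gv) + U_bs·F_u·A_nt = 364.6 kN → 182 kN.
Block shear governs: 182 kN.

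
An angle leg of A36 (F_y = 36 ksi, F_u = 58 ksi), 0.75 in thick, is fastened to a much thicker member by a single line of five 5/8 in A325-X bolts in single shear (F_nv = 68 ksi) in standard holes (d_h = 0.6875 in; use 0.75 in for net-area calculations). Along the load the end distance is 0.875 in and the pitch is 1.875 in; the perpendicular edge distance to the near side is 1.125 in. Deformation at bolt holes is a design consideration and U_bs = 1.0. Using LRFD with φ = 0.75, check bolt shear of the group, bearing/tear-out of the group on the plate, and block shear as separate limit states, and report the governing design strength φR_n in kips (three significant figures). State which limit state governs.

78.2 kips (bolt shear governs)

Bolt shear: A_b = π·0.625²/4 = 0.3068 in²; R_n = 68 × 0.3068 × 5 × 1 = 104.3 kips → 0.75 × 104.3 = 78.2 kips.
Bearing: edge l_c = 0.5312, r_n = 27.73 kips; interior l_c = 1.188, r_n = 61.99 kips; R_n = 27.73 + 4·61.99 = 275.7 kips → 207 kips.
Block shear: A_gv = 6.281, A_nv = 3.75, A_nt = 0.5625 in²; R_n = min(0.6F_uA_nv, 0.6F_yA_gv) + U_bs·F_u·A_nt = 163.1 kips → 122 kips.
Bolt shear governs: 78.2 kips.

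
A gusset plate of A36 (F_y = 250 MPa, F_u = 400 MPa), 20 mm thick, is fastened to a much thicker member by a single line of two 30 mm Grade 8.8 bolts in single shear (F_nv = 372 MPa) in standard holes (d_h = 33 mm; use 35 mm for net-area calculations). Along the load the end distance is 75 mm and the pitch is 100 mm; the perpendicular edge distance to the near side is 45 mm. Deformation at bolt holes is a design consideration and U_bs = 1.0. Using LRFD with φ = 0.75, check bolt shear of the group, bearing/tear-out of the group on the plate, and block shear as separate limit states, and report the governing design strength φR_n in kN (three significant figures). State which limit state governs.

394 kN (bolt shear governs)

Bolt shear: A_b = π·30²/4 = 706.9 mm²; R_n = 372 × 706.9 × 2 × 1 / 1000 = 525.9 kN → 0.75 × 525.9 = 394 kN.
Bearing: edge l_c = 58.5, r_n = 561.6 kN; interior l_c = 67, r_n = 576 kN; R_n = 561.6 + 1·576 = 1138 kN → 853 kN.
Block shear: A_gv = 3500, A_nv = 2450, A_nt = 550 mm²; R_n = min(0.6F_uA_nv, 0.6F_yA_gv) + U_bs·F_u·A_nt = 745 kN → 559 kN.
Bolt shear governs: 394 kN.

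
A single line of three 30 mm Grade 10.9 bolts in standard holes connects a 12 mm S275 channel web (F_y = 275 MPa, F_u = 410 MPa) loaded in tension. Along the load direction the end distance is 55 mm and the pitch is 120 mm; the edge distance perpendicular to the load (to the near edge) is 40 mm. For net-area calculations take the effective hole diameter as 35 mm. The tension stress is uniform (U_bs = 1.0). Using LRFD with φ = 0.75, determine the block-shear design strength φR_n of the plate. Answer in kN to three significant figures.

521 kN

Shear plane L_v = 55 + 2·120 = 295 mm; A_gv = 295 × 12 = 3540 mm².
A_nv = (295 − 2.5·35) × 12 = 2490 mm².
A_nt = (40 − 0.5·35) × 12 = 270 mm².
0.6 F_u A_nv = 612.5 kN; 0.6 F_y A_gv = 584.1 kN → shear yielding governs the shear term.
R_n = 584.1 + 1.0 × 410 × 270 / 1000 = 694.8 kN.
Design strength φR_n = 0.75 × 694.8 = 521 kN.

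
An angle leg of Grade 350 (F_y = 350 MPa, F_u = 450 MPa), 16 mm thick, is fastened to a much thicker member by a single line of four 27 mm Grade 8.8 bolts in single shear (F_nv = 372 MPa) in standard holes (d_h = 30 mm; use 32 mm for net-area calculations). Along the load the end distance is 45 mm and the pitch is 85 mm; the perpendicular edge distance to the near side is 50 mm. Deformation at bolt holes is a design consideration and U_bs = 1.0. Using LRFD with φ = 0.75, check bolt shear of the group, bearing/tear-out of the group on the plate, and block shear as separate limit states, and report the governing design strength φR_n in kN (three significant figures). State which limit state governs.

639 kN (bolt shear governs)

Bolt shear: A_b = π·27²/4 = 572.6 mm²; R_n = 372 × 572.6 × 4 × 1 / 1000 = 852 kN → 0.75 × 852 = 639 kN.
Bearing: edge l_c = 30, r_n = 259.2 kN; interior l_c = 55, r_n = 466.6 kN; R_n = 259.2 + 3·466.6 = 1659 kN → 1240 kN.
Block shear: A_gv = 4800, A_nv = 3008, A_nt = 544 mm²; R_n = min(0.6F_uA_nv, 0.6F_yA_gv) + U_bs·F_u·A_nt = 1057 kN → 793 kN.
Bolt shear governs: 639 kN.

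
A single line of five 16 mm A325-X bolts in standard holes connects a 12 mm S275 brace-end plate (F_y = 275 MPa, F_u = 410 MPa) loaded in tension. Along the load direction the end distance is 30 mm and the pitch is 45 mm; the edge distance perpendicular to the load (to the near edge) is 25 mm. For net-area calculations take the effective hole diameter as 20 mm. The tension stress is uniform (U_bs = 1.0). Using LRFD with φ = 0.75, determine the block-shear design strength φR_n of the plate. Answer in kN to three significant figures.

321 kN

Shear plane L_v = 30 + 4·45 = 210 mm; A_gv = 210 × 12 = 2520 mm².
A_nv = (210 − 4.5·20) × 12 = 1440 mm².
A_nt = (25 − 0.5·20) × 12 = 180 mm².
0.6 F_u A_nv = 354.2 kN; 0.6 F_y A_gv = 415.8 kN → shear rupture governs the shear term.
R_n = 354.2 + 1.0 × 410 × 180 / 1000 = 428 kN.
Design strength φR_n = 0.75 × 428 = 321 kN.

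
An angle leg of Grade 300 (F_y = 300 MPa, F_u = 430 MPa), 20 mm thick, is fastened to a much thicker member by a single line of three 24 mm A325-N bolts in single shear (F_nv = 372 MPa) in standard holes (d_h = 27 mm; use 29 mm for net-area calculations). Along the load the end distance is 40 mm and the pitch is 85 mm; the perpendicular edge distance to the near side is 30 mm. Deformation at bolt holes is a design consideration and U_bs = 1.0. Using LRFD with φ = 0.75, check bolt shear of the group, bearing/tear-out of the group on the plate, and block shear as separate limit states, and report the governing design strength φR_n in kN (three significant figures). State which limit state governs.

379 kN (bolt shear governs)

Bolt shear: A_b = π·24²/4 = 452.4 mm²; R_n = 372 × 452.4 × 3 × 1 / 1000 = 504.9 kN → 0.75 × 504.9 = 379 kN.
Bearing: edge l_c = 26.5, r_n = 273.5 kN; interior l_c = 58, r_n = 495.4 kN; R_n = 273.5 + 2·495.4 = 1264 kN → 948 kN.
Block shear: A_gv = 4200, A_nv = 2750, A_nt = 310 mm²; R_n = min(0.6F_uA_nv, 0.6F_yA_gv) + U_bs·F_u·A_nt = 842.8 kN → 632 kN.
Bolt shear governs: 379 kN.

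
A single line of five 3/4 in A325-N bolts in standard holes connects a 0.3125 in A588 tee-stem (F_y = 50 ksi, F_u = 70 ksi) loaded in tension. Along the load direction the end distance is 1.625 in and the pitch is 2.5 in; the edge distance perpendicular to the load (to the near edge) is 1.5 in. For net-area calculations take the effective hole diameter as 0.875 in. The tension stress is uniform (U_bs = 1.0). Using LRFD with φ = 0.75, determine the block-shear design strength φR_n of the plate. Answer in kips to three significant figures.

93.1 kips

Shear plane L_v = 1.625 + 4·2.5 = 11.62 in; A_gv = 11.62 × 0.3125 = 3.633 in².
A_nv = (11.62 − 4.5·0.875) × 0.3125 = 2.402 in².
A_nt = (1.5 − 0.5·0.875) × 0.3125 = 0.332 in².
0.6 F_u A_nv = 100.9 kips; 0.6 F_y A_gv = 109 kips → shear rupture governs the shear term.
R_n = 100.9 + 1.0 × 70 × 0.332 = 124.1 kips.
Design strength φR_n = 0.75 × 124.1 = 93.1 kips.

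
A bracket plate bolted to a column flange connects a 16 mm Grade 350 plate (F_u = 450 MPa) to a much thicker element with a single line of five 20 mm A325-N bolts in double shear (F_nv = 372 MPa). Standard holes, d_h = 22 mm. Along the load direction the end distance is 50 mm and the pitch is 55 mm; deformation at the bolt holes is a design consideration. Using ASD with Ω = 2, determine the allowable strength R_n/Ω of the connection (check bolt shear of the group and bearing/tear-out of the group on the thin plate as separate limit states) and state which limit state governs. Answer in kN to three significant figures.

Bolt shear: A_b = π·20²/4 = 314.2 mm²; R_n = 372 × 314.2 × 5 × 2 / 1000 = 1169 kN → 1169 / 2 = 584 kN.
Bearing (1.2 l_c t F_u ≤ 2.4 d t F_u): upper limit = 2.4·20·16·450 / 1000 = 345.6 kN.
  Edge l_c = 50 − 22/2 = 39 → r_n = 337 kN; interior l_c = 55 − 22 = 33 → r_n = 285.1 kN.
  R_n,bearing = 1·337 + 4·285.1 = 1477 kN → 1477 / 2 = 739 kN.
Bolt shear governs: 584 kN.

584 kN (bolt shear governs)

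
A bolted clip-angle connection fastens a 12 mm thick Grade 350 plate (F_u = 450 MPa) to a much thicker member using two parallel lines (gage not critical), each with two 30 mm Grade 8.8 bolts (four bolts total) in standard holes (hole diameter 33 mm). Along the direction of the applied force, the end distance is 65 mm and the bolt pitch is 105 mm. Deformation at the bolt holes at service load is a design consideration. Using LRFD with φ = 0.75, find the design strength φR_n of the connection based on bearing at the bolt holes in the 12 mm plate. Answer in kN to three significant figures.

Per bolt r_n = 1.2 l_c t F_u ≤ 2.4 d t F_u; upper limit = 2.4 × 30 × 12 × 450 / 1000 = 388.8 kN.
Edge bolt: l_c = 65 − 33/2 = 48.5 mm → 1.2 × 48.5 × 12 × 450 / 1000 = 314.3 → r_n = 314.3 kN.
Interior bolts: l_c = 105 − 33 = 72 mm → 1.2 × 72 × 12 × 450 / 1000 = 466.6 → r_n = 388.8 kN.
R_n = 2 × 314.3 + 2 × 388.8 = 1406 kN.
Design strength φR_n = 0.75 × 1406 = 1050 kN.

1050 kN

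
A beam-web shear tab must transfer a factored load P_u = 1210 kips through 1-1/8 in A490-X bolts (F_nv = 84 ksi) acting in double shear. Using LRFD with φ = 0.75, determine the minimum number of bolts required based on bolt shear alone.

A_b = π·1.125²/4 = 0.994 in².
Per-bolt design strength φR_n = 0.75 × 84 × 0.994 × 2 = 125.2 kips.
n ≥ 1210 / 125.2 = 9.661 → use 10 bolts.

10 bolts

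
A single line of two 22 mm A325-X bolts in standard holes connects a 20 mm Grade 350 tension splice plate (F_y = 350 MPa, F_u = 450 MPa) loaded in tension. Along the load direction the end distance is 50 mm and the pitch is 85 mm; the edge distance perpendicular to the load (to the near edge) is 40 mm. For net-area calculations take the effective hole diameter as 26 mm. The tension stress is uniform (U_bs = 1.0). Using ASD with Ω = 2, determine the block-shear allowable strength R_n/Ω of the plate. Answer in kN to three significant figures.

Shear plane L_v = 50 + 1·85 = 135 mm; A_gv = 135 × 20 = 2700 mm².
A_nv = (135 − 1.5·26) × 20 = 1920 mm².
A_nt = (40 − 0.5·26) × 20 = 540 mm².
0.6 F_u A_nv = 518.4 kN; 0.6 F_y A_gv = 567 kN → shear rupture governs the shear term.
R_n = 518.4 + 1.0 × 450 × 540 / 1000 = 761.4 kN.
Allowable strength R_n/Ω = 761.4 / 2 = 381 kN.

381 kN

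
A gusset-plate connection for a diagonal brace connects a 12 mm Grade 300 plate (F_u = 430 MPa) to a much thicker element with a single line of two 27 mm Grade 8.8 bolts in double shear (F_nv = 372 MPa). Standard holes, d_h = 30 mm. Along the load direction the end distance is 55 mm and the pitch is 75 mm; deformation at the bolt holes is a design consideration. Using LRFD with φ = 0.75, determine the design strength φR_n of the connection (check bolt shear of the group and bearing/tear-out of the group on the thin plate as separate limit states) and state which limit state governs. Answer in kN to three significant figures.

395 kN (bearing governs)

Bolt shear: A_b = π·27²/4 = 572.6 mm²; R_n = 372 × 572.6 × 2 × 2 / 1000 = 852 kN → 0.75 × 852 = 639 kN.
Bearing (1.2 l_c t F_u ≤ 2.4 d t F_u): upper limit = 2.4·27·12·430 / 1000 = 334.4 kN.
  Edge l_c = 55 − 30/2 = 40 → r_n = 247.7 kN; interior l_c = 75 − 30 = 45 → r_n = 278.6 kN.
  R_n,bearing = 1·247.7 + 1·278.6 = 526.3 kN → 0.75 × 526.3 = 395 kN.
Bearing governs: 395 kN.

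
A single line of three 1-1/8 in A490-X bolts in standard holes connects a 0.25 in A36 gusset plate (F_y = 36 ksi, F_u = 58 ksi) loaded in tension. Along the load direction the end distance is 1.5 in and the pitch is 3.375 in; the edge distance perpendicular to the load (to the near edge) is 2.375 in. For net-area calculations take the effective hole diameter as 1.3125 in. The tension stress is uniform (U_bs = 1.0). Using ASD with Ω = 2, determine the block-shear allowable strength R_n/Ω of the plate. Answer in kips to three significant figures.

Shear plane L_v = 1.5 + 2·3.375 = 8.25 in; A_gv = 8.25 × 0.25 = 2.062 in².
A_nv = (8.25 − 2.5·1.3125) × 0.25 = 1.242 in².
A_nt = (2.375 − 0.5·1.3125) × 0.25 = 0.4297 in².
0.6 F_u A_nv = 43.23 kips; 0.6 F_y A_gv = 44.55 kips → shear rupture governs the shear term.
R_n = 43.23 + 1.0 × 58 × 0.4297 = 68.15 kips.
Allowable strength R_n/Ω = 68.15 / 2 = 34.1 kips.

34.1 kips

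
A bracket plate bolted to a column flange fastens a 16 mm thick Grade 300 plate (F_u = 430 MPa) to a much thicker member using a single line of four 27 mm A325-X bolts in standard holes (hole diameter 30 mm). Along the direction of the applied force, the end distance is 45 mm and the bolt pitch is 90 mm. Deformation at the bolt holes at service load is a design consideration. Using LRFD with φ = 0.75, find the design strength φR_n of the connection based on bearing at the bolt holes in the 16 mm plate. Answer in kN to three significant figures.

1190 kN

Per bolt r_n = 1.2 l_c t F_u ≤ 2.4 d t F_u; upper limit = 2.4 × 27 × 16 × 430 / 1000 = 445.8 kN.
Edge bolt: l_c = 45 − 30/2 = 30 mm → 1.2 × 30 × 16 × 430 / 1000 = 247.7 → r_n = 247.7 kN.
Interior bolts: l_c = 90 − 30 = 60 mm → 1.2 × 60 × 16 × 430 / 1000 = 495.4 → r_n = 445.8 kN.
R_n = 1 × 247.7 + 3 × 445.8 = 1585 kN.
Design strength φR_n = 0.75 × 1585 = 1190 kN.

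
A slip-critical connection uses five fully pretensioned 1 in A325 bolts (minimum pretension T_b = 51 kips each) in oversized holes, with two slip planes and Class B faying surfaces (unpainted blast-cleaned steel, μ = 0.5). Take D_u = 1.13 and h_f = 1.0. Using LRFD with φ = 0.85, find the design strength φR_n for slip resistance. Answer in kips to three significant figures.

R_n = μ · D_u · h_f · T_b · n_s · n_b = 0.5 × 1.13 × 1.0 × 51 × 2 × 5 = 288.1 kips.
Design strength φR_n = 0.85 × 288.1 = 245 kips.

245 kips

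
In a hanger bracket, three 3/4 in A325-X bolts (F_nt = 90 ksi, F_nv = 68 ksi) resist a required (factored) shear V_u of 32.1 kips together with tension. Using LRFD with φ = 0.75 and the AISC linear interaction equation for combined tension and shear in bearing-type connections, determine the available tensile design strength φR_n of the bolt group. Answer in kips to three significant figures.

73.8 kips

A_b = π·0.75²/4 = 0.4418 in²; f_rv = 32.1 / (3 × 0.4418) = 24.22 ksi.
F'_nt = 1.3 F_nt − (F_nt / φF_nv) f_rv = 1.3·90 − (90/(0.75·68))·24.22 = 74.26 ksi, capped at F_nt → F'_nt = 74.26 ksi.
R_n = F'_nt · A_b · n = 74.26 × 0.4418 × 3 = 98.42 kips.
Design strength φR_n = 0.75 × 98.42 = 73.8 kips.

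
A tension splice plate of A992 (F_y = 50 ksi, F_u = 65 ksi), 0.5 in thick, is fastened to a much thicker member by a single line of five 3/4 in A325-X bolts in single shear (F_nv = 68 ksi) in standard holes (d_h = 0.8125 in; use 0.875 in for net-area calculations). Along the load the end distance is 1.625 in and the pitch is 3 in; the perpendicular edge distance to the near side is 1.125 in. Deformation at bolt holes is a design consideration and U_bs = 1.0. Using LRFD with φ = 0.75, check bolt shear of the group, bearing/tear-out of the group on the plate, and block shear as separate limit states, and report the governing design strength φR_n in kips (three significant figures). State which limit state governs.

113 kips (bolt shear governs)

Bolt shear: A_b = π·0.75²/4 = 0.4418 in²; R_n = 68 × 0.4418 × 5 × 1 = 150.2 kips → 0.75 × 150.2 = 113 kips.
Bearing: edge l_c = 1.219, r_n = 47.53 kips; interior l_c = 2.188, r_n = 58.5 kips; R_n = 47.53 + 4·58.5 = 281.5 kips → 211 kips.
Block shear: A_gv = 6.812, A_nv = 4.844, A_nt = 0.3438 in²; R_n = min(0.6F_uA_nv, 0.6F_yA_gv) + U_bs·F_u·A_nt = 211.2 kips → 158 kips.
Bolt shear governs: 113 kips.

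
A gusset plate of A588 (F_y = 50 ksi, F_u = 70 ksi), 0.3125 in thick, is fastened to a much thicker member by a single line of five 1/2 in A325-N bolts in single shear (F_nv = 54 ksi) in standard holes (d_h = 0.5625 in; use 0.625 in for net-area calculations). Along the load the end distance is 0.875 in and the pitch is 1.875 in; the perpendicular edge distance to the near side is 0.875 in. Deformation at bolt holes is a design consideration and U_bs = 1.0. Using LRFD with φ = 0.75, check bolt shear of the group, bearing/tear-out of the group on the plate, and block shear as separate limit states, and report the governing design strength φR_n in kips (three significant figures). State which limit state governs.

Bolt shear: A_b = π·0.5²/4 = 0.1963 in²; R_n = 54 × 0.1963 × 5 × 1 = 53.01 kips → 0.75 × 53.01 = 39.8 kips.
Bearing: edge l_c = 0.5938, r_n = 15.59 kips; interior l_c = 1.312, r_n = 26.25 kips; R_n = 15.59 + 4·26.25 = 120.6 kips → 90.4 kips.
Block shear: A_gv = 2.617, A_nv = 1.738, A_nt = 0.1758 in²; R_n = min(0.6F_uA_nv, 0.6F_yA_gv) + U_bs·F_u·A_nt = 85.31 kips → 64 kips.
Bolt shear governs: 39.8 kips.

39.8 kips (bolt shear governs)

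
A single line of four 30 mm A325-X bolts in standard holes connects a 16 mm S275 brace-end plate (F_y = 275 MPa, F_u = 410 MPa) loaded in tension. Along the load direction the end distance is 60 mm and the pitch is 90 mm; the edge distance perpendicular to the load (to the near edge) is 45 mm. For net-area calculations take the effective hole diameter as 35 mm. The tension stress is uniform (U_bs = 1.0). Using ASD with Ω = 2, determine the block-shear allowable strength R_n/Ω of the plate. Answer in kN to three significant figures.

Shear plane L_v = 60 + 3·90 = 330 mm; A_gv = 330 × 16 = 5280 mm².
A_nv = (330 − 3.5·35) × 16 = 3320 mm².
A_nt = (45 − 0.5·35) × 16 = 440 mm².
0.6 F_u A_nv = 816.7 kN; 0.6 F_y A_gv = 871.2 kN → shear rupture governs the shear term.
R_n = 816.7 + 1.0 × 410 × 440 / 1000 = 997.1 kN.
Allowable strength R_n/Ω = 997.1 / 2 = 499 kN.

499 kN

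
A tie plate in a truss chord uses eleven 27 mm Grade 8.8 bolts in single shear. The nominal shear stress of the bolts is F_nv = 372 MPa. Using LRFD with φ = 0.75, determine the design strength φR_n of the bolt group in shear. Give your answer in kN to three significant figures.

A_b = π × 27² / 4 = 572.6 mm².
R_n = F_nv · A_b · n · n_s = 372 × 572.6 × 11 × 1 / 1000 = 2343 kN.
Design strength φR_n = 0.75 × 2343 = 1760 kN.

1760 kN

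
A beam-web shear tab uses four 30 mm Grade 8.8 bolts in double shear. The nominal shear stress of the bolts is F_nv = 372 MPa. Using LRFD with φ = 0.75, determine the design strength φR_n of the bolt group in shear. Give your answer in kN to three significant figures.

1580 kN

A_b = π × 30² / 4 = 706.9 mm².
R_n = F_nv · A_b · n · n_s = 372 × 706.9 × 4 × 2 / 1000 = 2104 kN.
Design strength φR_n = 0.75 × 2104 = 1580 kN.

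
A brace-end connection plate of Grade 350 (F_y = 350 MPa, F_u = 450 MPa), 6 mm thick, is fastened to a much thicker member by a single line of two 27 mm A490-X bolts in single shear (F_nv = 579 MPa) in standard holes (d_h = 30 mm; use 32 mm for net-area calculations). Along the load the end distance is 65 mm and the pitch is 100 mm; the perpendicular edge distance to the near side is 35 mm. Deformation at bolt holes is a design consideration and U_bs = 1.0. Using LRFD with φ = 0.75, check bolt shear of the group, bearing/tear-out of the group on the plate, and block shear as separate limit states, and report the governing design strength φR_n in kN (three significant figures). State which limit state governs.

Bolt shear: A_b = π·27²/4 = 572.6 mm²; R_n = 579 × 572.6 × 2 × 1 / 1000 = 663 kN → 0.75 × 663 = 497 kN.
Bearing: edge l_c = 50, r_n = 162 kN; interior l_c = 70, r_n = 175 kN; R_n = 162 + 1·175 = 337 kN → 253 kN.
Block shear: A_gv = 990, A_nv = 702, A_nt = 114 mm²; R_n = min(0.6F_uA_nv, 0.6F_yA_gv) + U_bs·F_u·A_nt = 240.8 kN → 181 kN.
Block shear governs: 181 kN.

181 kN (block shear governs)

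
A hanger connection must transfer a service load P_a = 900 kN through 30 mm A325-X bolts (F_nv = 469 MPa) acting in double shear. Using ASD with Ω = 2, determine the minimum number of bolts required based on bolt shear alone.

3 bolts

A_b = π·30²/4 = 706.9 mm².
Per-bolt allowable strength R_n/Ω = 469 × 706.9 × 2 / 1000 / 2 = 331.5 kN.
n ≥ 900 / 331.5 = 2.715 → use 3 bolts.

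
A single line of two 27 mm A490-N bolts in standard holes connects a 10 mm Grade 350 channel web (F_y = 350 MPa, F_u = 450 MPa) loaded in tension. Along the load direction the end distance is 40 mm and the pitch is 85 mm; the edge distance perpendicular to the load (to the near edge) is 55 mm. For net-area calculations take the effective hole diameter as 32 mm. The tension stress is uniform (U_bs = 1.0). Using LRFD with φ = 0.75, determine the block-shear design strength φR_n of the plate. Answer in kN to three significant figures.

288 kN

Shear plane L_v = 40 + 1·85 = 125 mm; A_gv = 125 × 10 = 1250 mm².
A_nv = (125 − 1.5·32) × 10 = 770 mm².
A_nt = (55 − 0.5·32) × 10 = 390 mm².
0.6 F_u A_nv = 207.9 kN; 0.6 F_y A_gv = 262.5 kN → shear rupture governs the shear term.
R_n = 207.9 + 1.0 × 450 × 390 / 1000 = 383.4 kN.
Design strength φR_n = 0.75 × 383.4 = 288 kN.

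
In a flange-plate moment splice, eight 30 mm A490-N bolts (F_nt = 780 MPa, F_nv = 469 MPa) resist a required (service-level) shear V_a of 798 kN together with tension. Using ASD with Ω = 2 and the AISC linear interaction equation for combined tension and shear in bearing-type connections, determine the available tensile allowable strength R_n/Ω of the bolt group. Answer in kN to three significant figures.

1540 kN

A_b = π·30²/4 = 706.9 mm²; f_rv = 798 × 1000 / (8 × 706.9) = 141.1 MPa.
F'_nt = 1.3 F_nt − (Ω F_nt / F_nv) f_rv = 1.3·780 − (2·780/469)·141.1 = 544.6 MPa, capped at F_nt → F'_nt = 544.6 MPa.
R_n = F'_nt · A_b · n = 544.6 × 706.9 × 8 / 1000 = 3080 kN.
Allowable strength R_n/Ω = 3080 / 2 = 1540 kN.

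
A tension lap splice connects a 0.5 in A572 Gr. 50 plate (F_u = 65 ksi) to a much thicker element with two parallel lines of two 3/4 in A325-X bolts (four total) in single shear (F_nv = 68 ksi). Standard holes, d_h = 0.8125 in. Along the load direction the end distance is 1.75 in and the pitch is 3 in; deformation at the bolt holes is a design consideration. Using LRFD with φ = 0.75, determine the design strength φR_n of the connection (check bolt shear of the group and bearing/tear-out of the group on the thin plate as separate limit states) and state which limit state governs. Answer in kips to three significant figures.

90.1 kips (bolt shear governs)

Bolt shear: A_b = π·0.75²/4 = 0.4418 in²; R_n = 68 × 0.4418 × 4 × 1 = 120.2 kips → 0.75 × 120.2 = 90.1 kips.
Bearing (1.2 l_c t F_u ≤ 2.4 d t F_u): upper limit = 2.4·0.75·0.5·65 = 58.5 kips.
  Edge l_c = 1.75 − 0.8125/2 = 1.344 → r_n = 52.41 kips; interior l_c = 3 − 0.8125 = 2.188 → r_n = 58.5 kips.
  R_n,bearing = 2·52.41 + 2·58.5 = 221.8 kips → 0.75 × 221.8 = 166 kips.
Bolt shear governs: 90.1 kips.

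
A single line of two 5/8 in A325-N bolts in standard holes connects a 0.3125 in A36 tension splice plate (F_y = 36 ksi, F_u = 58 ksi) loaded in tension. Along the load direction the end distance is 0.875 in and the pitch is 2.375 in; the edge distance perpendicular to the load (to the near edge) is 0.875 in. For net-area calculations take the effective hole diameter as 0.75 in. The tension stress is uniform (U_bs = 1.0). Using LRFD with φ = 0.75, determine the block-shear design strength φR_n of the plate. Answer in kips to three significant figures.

Shear plane L_v = 0.875 + 1·2.375 = 3.25 in; A_gv = 3.25 × 0.3125 = 1.016 in².
A_nv = (3.25 − 1.5·0.75) × 0.3125 = 0.6641 in².
A_nt = (0.875 − 0.5·0.75) × 0.3125 = 0.1562 in².
0.6 F_u A_nv = 23.11 kips; 0.6 F_y A_gv = 21.94 kips → shear yielding governs the shear term.
R_n = 21.94 + 1.0 × 58 × 0.1562 = 31 kips.
Design strength φR_n = 0.75 × 31 = 23.2 kips.

23.2 kips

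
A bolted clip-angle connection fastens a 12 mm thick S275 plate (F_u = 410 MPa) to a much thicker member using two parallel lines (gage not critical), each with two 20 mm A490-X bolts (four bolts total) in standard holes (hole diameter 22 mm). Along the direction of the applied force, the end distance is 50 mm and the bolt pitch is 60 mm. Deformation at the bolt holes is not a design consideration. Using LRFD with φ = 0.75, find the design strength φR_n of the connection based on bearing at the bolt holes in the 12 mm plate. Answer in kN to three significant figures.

Per bolt r_n = 1.5 l_c t F_u ≤ 3.0 d t F_u; upper limit = 3.0 × 20 × 12 × 410 / 1000 = 295.2 kN.
Edge bolt: l_c = 50 − 22/2 = 39 mm → 1.5 × 39 × 12 × 410 / 1000 = 287.8 → r_n = 287.8 kN.
Interior bolts: l_c = 60 − 22 = 38 mm → 1.5 × 38 × 12 × 410 / 1000 = 280.4 → r_n = 280.4 kN.
R_n = 2 × 287.8 + 2 × 280.4 = 1137 kN.
Design strength φR_n = 0.75 × 1137 = 852 kN.

852 kN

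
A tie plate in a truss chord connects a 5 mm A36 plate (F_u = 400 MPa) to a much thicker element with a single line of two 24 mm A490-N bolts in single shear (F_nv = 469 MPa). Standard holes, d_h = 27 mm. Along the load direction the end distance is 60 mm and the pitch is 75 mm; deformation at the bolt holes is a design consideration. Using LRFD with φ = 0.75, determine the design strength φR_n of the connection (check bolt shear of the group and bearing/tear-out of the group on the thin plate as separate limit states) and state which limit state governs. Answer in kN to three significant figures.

Bolt shear: A_b = π·24²/4 = 452.4 mm²; R_n = 469 × 452.4 × 2 × 1 / 1000 = 424.3 kN → 0.75 × 424.3 = 318 kN.
Bearing (1.2 l_c t F_u ≤ 2.4 d t F_u): upper limit = 2.4·24·5·400 / 1000 = 115.2 kN.
  Edge l_c = 60 − 27/2 = 46.5 → r_n = 111.6 kN; interior l_c = 75 − 27 = 48 → r_n = 115.2 kN.
  R_n,bearing = 1·111.6 + 1·115.2 = 226.8 kN → 0.75 × 226.8 = 170 kN.
Bearing governs: 170 kN.

170 kN (bearing governs)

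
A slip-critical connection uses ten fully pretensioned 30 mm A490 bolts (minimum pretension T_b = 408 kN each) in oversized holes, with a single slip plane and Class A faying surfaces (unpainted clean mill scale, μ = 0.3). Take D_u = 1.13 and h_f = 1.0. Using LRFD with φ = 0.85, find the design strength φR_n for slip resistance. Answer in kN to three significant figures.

1180 kN

R_n = μ · D_u · h_f · T_b · n_s · n_b = 0.3 × 1.13 × 1.0 × 408 × 1 × 10 = 1383 kN.
Design strength φR_n = 0.85 × 1383 = 1180 kN.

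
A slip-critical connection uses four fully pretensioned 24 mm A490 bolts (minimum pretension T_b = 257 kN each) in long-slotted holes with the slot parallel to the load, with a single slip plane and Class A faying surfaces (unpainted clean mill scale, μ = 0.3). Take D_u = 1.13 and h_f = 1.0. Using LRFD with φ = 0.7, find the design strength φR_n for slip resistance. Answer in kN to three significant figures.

R_n = μ · D_u · h_f · T_b · n_s · n_b = 0.3 × 1.13 × 1.0 × 257 × 1 × 4 = 348.5 kN.
Design strength φR_n = 0.7 × 348.5 = 244 kN.

244 kN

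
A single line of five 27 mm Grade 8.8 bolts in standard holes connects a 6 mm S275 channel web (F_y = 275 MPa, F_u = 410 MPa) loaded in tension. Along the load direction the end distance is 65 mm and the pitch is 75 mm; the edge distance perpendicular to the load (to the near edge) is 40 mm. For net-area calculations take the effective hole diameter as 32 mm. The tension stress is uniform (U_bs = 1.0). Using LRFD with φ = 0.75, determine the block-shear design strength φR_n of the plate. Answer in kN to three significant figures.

Shear plane L_v = 65 + 4·75 = 365 mm; A_gv = 365 × 6 = 2190 mm².
A_nv = (365 − 4.5·32) × 6 = 1326 mm².
A_nt = (40 − 0.5·32) × 6 = 144 mm².
0.6 F_u A_nv = 326.2 kN; 0.6 F_y A_gv = 361.4 kN → shear rupture governs the shear term.
R_n = 326.2 + 1.0 × 410 × 144 / 1000 = 385.2 kN.
Design strength φR_n = 0.75 × 385.2 = 289 kN.

289 kN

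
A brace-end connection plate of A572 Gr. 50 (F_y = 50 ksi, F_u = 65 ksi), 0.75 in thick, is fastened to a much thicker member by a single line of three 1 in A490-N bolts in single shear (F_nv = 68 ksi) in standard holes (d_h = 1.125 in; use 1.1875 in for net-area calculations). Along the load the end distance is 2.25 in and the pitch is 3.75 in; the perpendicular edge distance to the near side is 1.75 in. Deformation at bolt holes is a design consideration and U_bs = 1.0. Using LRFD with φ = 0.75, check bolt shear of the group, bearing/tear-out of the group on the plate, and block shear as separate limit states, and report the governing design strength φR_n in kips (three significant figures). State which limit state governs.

Bolt shear: A_b = π·1²/4 = 0.7854 in²; R_n = 68 × 0.7854 × 3 × 1 = 160.2 kips → 0.75 × 160.2 = 120 kips.
Bearing: edge l_c = 1.688, r_n = 98.72 kips; interior l_c = 2.625, r_n = 117 kips; R_n = 98.72 + 2·117 = 332.7 kips → 250 kips.
Block shear: A_gv = 7.312, A_nv = 5.086, A_nt = 0.8672 in²; R_n = min(0.6F_uA_nv, 0.6F_yA_gv) + U_bs·F_u·A_nt = 254.7 kips → 191 kips.
Bolt shear governs: 120 kips.

120 kips (bolt shear governs)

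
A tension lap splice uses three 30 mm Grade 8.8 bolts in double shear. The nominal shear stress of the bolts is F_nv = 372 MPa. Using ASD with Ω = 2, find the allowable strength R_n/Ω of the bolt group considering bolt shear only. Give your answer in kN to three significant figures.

789 kN

A_b = π × 30² / 4 = 706.9 mm².
R_n = F_nv · A_b · n · n_s = 372 × 706.9 × 3 × 2 / 1000 = 1578 kN.
Allowable strength R_n/Ω = 1578 / 2 = 789 kN.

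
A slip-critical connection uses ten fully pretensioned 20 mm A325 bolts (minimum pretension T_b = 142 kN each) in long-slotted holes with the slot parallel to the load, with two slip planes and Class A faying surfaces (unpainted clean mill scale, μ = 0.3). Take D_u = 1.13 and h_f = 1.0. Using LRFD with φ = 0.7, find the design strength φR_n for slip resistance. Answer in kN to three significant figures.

R_n = μ · D_u · h_f · T_b · n_s · n_b = 0.3 × 1.13 × 1.0 × 142 × 2 × 10 = 962.8 kN.
Design strength φR_n = 0.7 × 962.8 = 674 kN.

674 kN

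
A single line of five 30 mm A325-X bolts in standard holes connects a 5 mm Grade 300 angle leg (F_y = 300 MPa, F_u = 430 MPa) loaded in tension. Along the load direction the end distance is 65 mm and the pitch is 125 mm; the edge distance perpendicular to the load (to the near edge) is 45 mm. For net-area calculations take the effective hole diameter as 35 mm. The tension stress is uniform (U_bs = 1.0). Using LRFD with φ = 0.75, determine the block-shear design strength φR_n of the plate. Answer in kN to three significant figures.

Shear plane L_v = 65 + 4·125 = 565 mm; A_gv = 565 × 5 = 2825 mm².
A_nv = (565 − 4.5·35) × 5 = 2038 mm².
A_nt = (45 − 0.5·35) × 5 = 137.5 mm².
0.6 F_u A_nv = 525.7 kN; 0.6 F_y A_gv = 508.5 kN → shear yielding governs the shear term.
R_n = 508.5 + 1.0 × 430 × 137.5 / 1000 = 567.6 kN.
Design strength φR_n = 0.75 × 567.6 = 426 kN.

426 kN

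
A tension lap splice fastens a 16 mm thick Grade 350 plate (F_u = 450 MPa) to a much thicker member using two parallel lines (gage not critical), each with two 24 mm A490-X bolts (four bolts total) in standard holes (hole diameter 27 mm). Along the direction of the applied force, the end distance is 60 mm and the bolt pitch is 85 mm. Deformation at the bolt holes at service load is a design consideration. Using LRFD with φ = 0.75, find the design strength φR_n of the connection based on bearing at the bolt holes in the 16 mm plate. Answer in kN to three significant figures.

1220 kN

Per bolt r_n = 1.2 l_c t F_u ≤ 2.4 d t F_u; upper limit = 2.4 × 24 × 16 × 450 / 1000 = 414.7 kN.
Edge bolt: l_c = 60 − 27/2 = 46.5 mm → 1.2 × 46.5 × 16 × 450 / 1000 = 401.8 → r_n = 401.8 kN.
Interior bolts: l_c = 85 − 27 = 58 mm → 1.2 × 58 × 16 × 450 / 1000 = 501.1 → r_n = 414.7 kN.
R_n = 2 × 401.8 + 2 × 414.7 = 1633 kN.
Design strength φR_n = 0.75 × 1633 = 1220 kN.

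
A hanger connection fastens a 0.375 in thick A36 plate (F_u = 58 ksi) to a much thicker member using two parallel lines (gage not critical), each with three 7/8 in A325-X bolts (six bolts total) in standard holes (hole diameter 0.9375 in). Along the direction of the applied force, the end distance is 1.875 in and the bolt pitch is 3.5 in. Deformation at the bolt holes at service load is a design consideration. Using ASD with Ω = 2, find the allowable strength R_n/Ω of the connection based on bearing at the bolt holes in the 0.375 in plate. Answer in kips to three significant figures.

128 kips

Per bolt r_n = 1.2 l_c t F_u ≤ 2.4 d t F_u; upper limit = 2.4 × 0.875 × 0.375 × 58 = 45.68 kips.
Edge bolt: l_c = 1.875 − 0.9375/2 = 1.406 in → 1.2 × 1.406 × 0.375 × 58 = 36.7 → r_n = 36.7 kips.
Interior bolts: l_c = 3.5 − 0.9375 = 2.562 in → 1.2 × 2.562 × 0.375 × 58 = 66.88 → r_n = 45.68 kips.
R_n = 2 × 36.7 + 4 × 45.68 = 256.1 kips.
Allowable strength R_n/Ω = 256.1 / 2 = 128 kips.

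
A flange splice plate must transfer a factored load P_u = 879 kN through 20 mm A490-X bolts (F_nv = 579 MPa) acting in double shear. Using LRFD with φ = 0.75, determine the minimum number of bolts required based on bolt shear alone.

A_b = π·20²/4 = 314.2 mm².
Per-bolt design strength φR_n = 0.75 × 579 × 314.2 × 2 / 1000 = 272.8 kN.
n ≥ 879 / 272.8 = 3.222 → use 4 bolts.

4 bolts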